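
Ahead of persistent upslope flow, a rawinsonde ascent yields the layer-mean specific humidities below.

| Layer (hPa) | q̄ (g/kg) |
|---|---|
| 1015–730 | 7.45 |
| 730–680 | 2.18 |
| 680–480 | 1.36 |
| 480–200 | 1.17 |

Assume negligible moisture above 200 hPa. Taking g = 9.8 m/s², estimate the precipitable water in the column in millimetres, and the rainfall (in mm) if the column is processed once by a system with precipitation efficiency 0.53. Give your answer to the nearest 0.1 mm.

PW ≈ 28.9 mm; rainfall ≈ 15.3 mm

Precipitable water is the column-integrated vapour mass per unit area: PW = (1/g) Σ q̄ Δp, with q in kg/kg and Δp in Pa (1 kg/m² of water = 1 mm).
Layer 1015–730 hPa: Δp = 285 hPa = 28500 Pa, q̄ = 0.00745 kg/kg → 0.00745 × 28500 / 9.8 = 21.67 mm
Layer 730–680 hPa: Δp = 50 hPa = 5000 Pa, q̄ = 0.00218 kg/kg → 0.00218 × 5000 / 9.8 = 1.11 mm
Layer 680–480 hPa: Δp = 200 hPa = 20000 Pa, q̄ = 0.00136 kg/kg → 0.00136 × 20000 / 9.8 = 2.78 mm
Layer 480–200 hPa: Δp = 280 hPa = 28000 Pa, q̄ = 0.00117 kg/kg → 0.00117 × 28000 / 9.8 = 3.34 mm
PW = 21.67 + 1.11 + 2.78 + 3.34 = 28.90 ≈ 28.9 mm.
Rainfall = ε × PW = 0.53 × 28.9 = 15.3 mm.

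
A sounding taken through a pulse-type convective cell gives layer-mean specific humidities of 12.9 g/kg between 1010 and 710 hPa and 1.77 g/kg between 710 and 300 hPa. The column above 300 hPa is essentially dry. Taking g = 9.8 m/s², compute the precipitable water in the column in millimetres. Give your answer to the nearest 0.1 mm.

PW ≈ 46.9 mm

Precipitable water is the column-integrated vapour mass per unit area: PW = (1/g) Σ q̄ Δp, with q in kg/kg and Δp in Pa (1 kg/m² of water = 1 mm).
Layer 1010–710 hPa: Δp = 300 hPa = 30000 Pa, q̄ = 0.0129 kg/kg → 0.0129 × 30000 / 9.8 = 39.49 mm
Layer 710–300 hPa: Δp = 410 hPa = 41000 Pa, q̄ = 0.00177 kg/kg → 0.00177 × 41000 / 9.8 = 7.41 mm
PW = 39.49 + 7.41 = 46.90 ≈ 46.9 mm.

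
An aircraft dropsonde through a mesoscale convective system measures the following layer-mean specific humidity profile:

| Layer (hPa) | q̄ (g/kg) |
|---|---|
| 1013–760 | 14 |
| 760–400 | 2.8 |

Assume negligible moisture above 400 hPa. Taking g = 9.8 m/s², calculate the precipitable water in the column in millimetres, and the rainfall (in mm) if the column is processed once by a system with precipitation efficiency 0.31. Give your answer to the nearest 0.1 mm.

Precipitable water is the column-integrated vapour mass per unit area: PW = (1/g) Σ q̄ Δp, with q in kg/kg and Δp in Pa (1 kg/m² of water = 1 mm).
Layer 1013–760 hPa: Δp = 253 hPa = 25300 Pa, q̄ = 0.014 kg/kg → 0.014 × 25300 / 9.8 = 36.14 mm
Layer 760–400 hPa: Δp = 360 hPa = 36000 Pa, q̄ = 0.0028 kg/kg → 0.0028 × 36000 / 9.8 = 10.29 mm
PW = 36.14 + 10.29 = 46.43 ≈ 46.4 mm.
Rainfall = ε × PW = 0.31 × 46.4 = 14.4 mm.

PW ≈ 46.4 mm; rainfall ≈ 14.4 mm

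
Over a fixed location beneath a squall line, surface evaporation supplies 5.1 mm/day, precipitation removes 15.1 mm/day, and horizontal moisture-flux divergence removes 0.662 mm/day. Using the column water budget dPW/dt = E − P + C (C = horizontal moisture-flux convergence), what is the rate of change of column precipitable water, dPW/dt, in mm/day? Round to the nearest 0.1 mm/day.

dPW/dt ≈ -10.7 mm/day

dPW/dt = E − P + C = 5.1 − 15.1 + (-0.662) = -10.7 mm/day.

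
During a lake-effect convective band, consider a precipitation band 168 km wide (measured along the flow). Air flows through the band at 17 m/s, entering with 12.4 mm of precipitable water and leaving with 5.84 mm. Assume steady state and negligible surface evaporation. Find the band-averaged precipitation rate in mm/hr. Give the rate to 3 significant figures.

Column moisture flux per unit crosswind length is F = V × PW.
Inflow: F_in = 17 × 12.4 = 210.8 mm·m/s
Outflow: F_out = 17 × 5.84 = 99.28 mm·m/s
Steady-state rate R = (F_in − F_out)/L = (210.8 − 99.28) / 168000 m = 6.638e-04 mm/s.
R = 6.638e-04 × 3600 = 2.39 mm/hr.

R ≈ 2.39 mm/hr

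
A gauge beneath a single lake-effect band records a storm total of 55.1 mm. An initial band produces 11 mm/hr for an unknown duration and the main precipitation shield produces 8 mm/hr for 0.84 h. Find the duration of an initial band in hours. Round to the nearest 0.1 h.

duration ≈ 4.4 h

Known phases: 8 × 0.84 = 6.72 mm.
Remaining depth = 55.1 − 6.72 = 48.38 mm.
Duration = 48.38 / 11 = 4.4 h.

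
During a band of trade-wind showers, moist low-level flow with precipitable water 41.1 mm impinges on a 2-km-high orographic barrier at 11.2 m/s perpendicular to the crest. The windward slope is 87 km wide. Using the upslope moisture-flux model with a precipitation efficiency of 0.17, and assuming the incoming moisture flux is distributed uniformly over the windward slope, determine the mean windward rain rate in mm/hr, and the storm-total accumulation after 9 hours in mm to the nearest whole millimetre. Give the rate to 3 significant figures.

R ≈ 3.24 mm/hr; total ≈ 29 mm

Incoming column moisture flux per unit ridge length: F = V × PW = 11.2 × 41.1 = 460.32 mm·m/s.
Spread over the 87 km slope with efficiency ε = 0.17: R = ε·F/W = 0.17 × 460.32 / 87000 m = 8.995e-04 mm/s.
R = 8.995e-04 × 3600 = 3.24 mm/hr.
Over 9 h: total = 3.24 × 9 = 29.16 ≈ 29 mm.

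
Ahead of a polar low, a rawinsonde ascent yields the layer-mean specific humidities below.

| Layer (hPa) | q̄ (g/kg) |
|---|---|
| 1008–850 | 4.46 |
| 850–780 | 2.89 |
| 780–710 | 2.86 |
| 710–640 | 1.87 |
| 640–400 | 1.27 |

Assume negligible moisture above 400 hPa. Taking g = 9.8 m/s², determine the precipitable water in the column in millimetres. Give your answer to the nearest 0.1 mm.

Precipitable water is the column-integrated vapour mass per unit area: PW = (1/g) Σ q̄ Δp, with q in kg/kg and Δp in Pa (1 kg/m² of water = 1 mm).
Layer 1008–850 hPa: Δp = 158 hPa = 15800 Pa, q̄ = 0.00446 kg/kg → 0.00446 × 15800 / 9.8 = 7.19 mm
Layer 850–780 hPa: Δp = 70 hPa = 7000 Pa, q̄ = 0.00289 kg/kg → 0.00289 × 7000 / 9.8 = 2.06 mm
Layer 780–710 hPa: Δp = 70 hPa = 7000 Pa, q̄ = 0.00286 kg/kg → 0.00286 × 7000 / 9.8 = 2.04 mm
Layer 710–640 hPa: Δp = 70 hPa = 7000 Pa, q̄ = 0.00187 kg/kg → 0.00187 × 7000 / 9.8 = 1.34 mm
Layer 640–400 hPa: Δp = 240 hPa = 24000 Pa, q̄ = 0.00127 kg/kg → 0.00127 × 24000 / 9.8 = 3.11 mm
PW = 7.19 + 2.06 + 2.04 + 1.34 + 3.11 = 15.74 ≈ 15.7 mm.

PW ≈ 15.7 mm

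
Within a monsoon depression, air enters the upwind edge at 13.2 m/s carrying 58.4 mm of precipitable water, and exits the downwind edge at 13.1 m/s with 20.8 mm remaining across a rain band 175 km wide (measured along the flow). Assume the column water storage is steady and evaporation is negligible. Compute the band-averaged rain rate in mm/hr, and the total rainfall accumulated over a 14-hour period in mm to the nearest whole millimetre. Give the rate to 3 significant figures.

Column moisture flux per unit crosswind length is F = V × PW.
Inflow: F_in = 13.2 × 58.4 = 770.88 mm·m/s
Outflow: F_out = 13.1 × 20.8 = 272.48 mm·m/s
Steady-state rate R = (F_in − F_out)/L = (770.88 − 272.48) / 175000 m = 2.848e-03 mm/s.
R = 2.848e-03 × 3600 = 10.3 mm/hr.
Over 14 h: total = 10.3 × 14 = 144.2 ≈ 144 mm.

R ≈ 10.3 mm/hr; total ≈ 144 mm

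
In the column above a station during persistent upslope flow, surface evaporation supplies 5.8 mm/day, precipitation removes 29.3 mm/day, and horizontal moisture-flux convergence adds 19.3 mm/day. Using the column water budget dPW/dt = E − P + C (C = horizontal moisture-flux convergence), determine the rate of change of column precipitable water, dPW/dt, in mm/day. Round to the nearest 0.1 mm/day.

dPW/dt ≈ -4.2 mm/day

dPW/dt = E − P + C = 5.8 − 29.3 + (19.3) = -4.2 mm/day.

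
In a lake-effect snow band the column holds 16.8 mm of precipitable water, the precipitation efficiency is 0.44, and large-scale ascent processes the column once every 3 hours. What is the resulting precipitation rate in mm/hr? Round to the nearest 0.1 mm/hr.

R ≈ 2.5 mm/hr

Each overturning extracts ε × PW = 0.44 × 16.8 = 7.392 mm.
Rate = ε·PW / τ = 7.392 / 3 h = 2.5 mm/hr.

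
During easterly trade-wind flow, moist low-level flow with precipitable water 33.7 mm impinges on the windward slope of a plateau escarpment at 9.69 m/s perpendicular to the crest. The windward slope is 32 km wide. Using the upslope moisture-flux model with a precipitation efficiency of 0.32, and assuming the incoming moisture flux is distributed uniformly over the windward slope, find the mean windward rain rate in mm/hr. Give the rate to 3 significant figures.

R ≈ 11.8 mm/hr

Incoming column moisture flux per unit ridge length: F = V × PW = 9.69 × 33.7 = 326.553 mm·m/s.
Spread over the 32 km slope with efficiency ε = 0.32: R = ε·F/W = 0.32 × 326.553 / 32000 m = 3.266e-03 mm/s.
R = 3.266e-03 × 3600 = 11.8 mm/hr.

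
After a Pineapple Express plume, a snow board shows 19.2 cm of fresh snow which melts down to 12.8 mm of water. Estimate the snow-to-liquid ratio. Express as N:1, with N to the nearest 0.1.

ratio ≈ 15.0

Ratio = snow depth / SWE = 192 mm / 12.8 mm = 15.0, i.e. 15.0:1.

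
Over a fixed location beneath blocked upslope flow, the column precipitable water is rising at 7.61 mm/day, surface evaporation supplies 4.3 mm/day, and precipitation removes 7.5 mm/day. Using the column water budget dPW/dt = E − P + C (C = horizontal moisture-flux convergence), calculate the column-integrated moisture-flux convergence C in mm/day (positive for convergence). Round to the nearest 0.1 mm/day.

dPW/dt = +7.61 mm/day.
C = dPW/dt − E + P = (+7.61) − 4.3 + 7.5 = 10.8 mm/day.

C ≈ 10.8 mm/day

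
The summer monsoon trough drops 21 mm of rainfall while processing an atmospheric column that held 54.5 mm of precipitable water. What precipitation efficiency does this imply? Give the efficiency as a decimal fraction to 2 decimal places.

ε = rainfall / PW = 21 / 54.5 = 0.39.

ε ≈ 0.39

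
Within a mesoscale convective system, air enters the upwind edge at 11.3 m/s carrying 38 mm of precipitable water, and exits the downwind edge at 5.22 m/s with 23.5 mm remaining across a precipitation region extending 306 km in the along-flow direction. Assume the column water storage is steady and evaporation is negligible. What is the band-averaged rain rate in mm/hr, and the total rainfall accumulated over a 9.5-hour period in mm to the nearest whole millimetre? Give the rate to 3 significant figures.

R ≈ 3.61 mm/hr; total ≈ 34 mm

Column moisture flux per unit crosswind length is F = V × PW.
Inflow: F_in = 11.3 × 38 = 429.4 mm·m/s
Outflow: F_out = 5.22 × 23.5 = 122.67 mm·m/s
Steady-state rate R = (F_in − F_out)/L = (429.4 − 122.67) / 306000 m = 1.002e-03 mm/s.
R = 1.002e-03 × 3600 = 3.61 mm/hr.
Over 9.5 h: total = 3.61 × 9.5 = 34.295 ≈ 34 mm.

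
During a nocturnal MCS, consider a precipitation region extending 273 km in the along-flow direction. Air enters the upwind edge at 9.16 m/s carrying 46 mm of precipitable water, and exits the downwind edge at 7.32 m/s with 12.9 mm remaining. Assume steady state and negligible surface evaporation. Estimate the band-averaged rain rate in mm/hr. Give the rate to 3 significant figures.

R ≈ 4.31 mm/hr

Column moisture flux per unit crosswind length is F = V × PW.
Inflow: F_in = 9.16 × 46 = 421.36 mm·m/s
Outflow: F_out = 7.32 × 12.9 = 94.428 mm·m/s
Steady-state rate R = (F_in − F_out)/L = (421.36 − 94.428) / 273000 m = 1.198e-03 mm/s.
R = 1.198e-03 × 3600 = 4.31 mm/hr.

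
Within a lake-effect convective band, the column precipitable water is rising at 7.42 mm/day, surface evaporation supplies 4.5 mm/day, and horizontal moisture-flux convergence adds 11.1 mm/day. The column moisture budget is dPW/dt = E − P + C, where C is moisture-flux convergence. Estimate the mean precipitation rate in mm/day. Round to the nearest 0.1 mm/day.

P ≈ 8.2 mm/day

dPW/dt = +7.42 mm/day.
P = E + C − dPW/dt = 4.5 + (11.1) − (+7.42) = 8.2 mm/day.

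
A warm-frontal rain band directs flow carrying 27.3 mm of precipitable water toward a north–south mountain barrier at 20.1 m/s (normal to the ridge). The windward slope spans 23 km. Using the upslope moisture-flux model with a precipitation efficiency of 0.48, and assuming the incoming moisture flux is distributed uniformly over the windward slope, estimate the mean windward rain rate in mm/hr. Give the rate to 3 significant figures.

Incoming column moisture flux per unit ridge length: F = V × PW = 20.1 × 27.3 = 548.73 mm·m/s.
Spread over the 23 km slope with efficiency ε = 0.48: R = ε·F/W = 0.48 × 548.73 / 23000 m = 1.145e-02 mm/s.
R = 1.145e-02 × 3600 = 41.2 mm/hr.

R ≈ 41.2 mm/hr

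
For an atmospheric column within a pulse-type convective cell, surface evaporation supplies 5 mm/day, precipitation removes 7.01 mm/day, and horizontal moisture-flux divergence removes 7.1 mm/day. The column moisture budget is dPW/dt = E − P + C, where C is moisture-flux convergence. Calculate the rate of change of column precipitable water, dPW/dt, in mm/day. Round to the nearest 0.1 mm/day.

dPW/dt = E − P + C = 5 − 7.01 + (-7.1) = -9.1 mm/day.

dPW/dt ≈ -9.1 mm/day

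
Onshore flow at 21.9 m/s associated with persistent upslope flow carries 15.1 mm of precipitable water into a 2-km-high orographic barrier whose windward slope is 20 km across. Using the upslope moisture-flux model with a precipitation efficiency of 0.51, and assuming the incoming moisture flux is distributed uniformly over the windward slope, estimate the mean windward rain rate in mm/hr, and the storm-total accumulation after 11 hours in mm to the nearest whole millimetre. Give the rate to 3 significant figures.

R ≈ 30.4 mm/hr; total ≈ 334 mm

Incoming column moisture flux per unit ridge length: F = V × PW = 21.9 × 15.1 = 330.69 mm·m/s.
Spread over the 20 km slope with efficiency ε = 0.51: R = ε·F/W = 0.51 × 330.69 / 20000 m = 8.433e-03 mm/s.
R = 8.433e-03 × 3600 = 30.4 mm/hr.
Over 11 h: total = 30.4 × 11 = 334.4 ≈ 334 mm.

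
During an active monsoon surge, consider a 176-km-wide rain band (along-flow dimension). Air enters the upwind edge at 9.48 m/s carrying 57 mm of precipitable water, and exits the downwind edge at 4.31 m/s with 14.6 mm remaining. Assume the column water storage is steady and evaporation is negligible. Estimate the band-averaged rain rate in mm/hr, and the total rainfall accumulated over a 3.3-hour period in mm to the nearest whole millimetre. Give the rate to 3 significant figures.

Column moisture flux per unit crosswind length is F = V × PW.
Inflow: F_in = 9.48 × 57 = 540.36 mm·m/s
Outflow: F_out = 4.31 × 14.6 = 62.926 mm·m/s
Steady-state rate R = (F_in − F_out)/L = (540.36 − 62.926) / 176000 m = 2.713e-03 mm/s.
R = 2.713e-03 × 3600 = 9.77 mm/hr.
Over 3.3 h: total = 9.77 × 3.3 = 32.241 ≈ 32 mm.

R ≈ 9.77 mm/hr; total ≈ 32 mm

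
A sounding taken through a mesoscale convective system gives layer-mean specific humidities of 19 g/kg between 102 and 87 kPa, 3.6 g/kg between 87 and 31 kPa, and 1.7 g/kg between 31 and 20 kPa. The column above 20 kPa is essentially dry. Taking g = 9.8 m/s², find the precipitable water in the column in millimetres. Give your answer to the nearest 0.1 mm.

Precipitable water is the column-integrated vapour mass per unit area: PW = (1/g) Σ q̄ Δp, with q in kg/kg and Δp in Pa (1 kg/m² of water = 1 mm).
Layer 102–87 kPa: Δp = 150 hPa = 15000 Pa, q̄ = 0.019 kg/kg → 0.019 × 15000 / 9.8 = 29.08 mm
Layer 87–31 kPa: Δp = 560 hPa = 56000 Pa, q̄ = 0.0036 kg/kg → 0.0036 × 56000 / 9.8 = 20.57 mm
Layer 31–20 kPa: Δp = 110 hPa = 11000 Pa, q̄ = 0.0017 kg/kg → 0.0017 × 11000 / 9.8 = 1.91 mm
PW = 29.08 + 20.57 + 1.91 = 51.56 ≈ 51.6 mm.

PW ≈ 51.6 mm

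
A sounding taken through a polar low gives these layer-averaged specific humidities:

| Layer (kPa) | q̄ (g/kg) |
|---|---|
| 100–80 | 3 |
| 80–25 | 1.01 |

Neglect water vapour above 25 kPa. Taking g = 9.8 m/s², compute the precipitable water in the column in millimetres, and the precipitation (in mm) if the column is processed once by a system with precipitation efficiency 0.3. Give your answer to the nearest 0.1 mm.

Precipitable water is the column-integrated vapour mass per unit area: PW = (1/g) Σ q̄ Δp, with q in kg/kg and Δp in Pa (1 kg/m² of water = 1 mm).
Layer 100–80 kPa: Δp = 200 hPa = 20000 Pa, q̄ = 0.003 kg/kg → 0.003 × 20000 / 9.8 = 6.12 mm
Layer 80–25 kPa: Δp = 550 hPa = 55000 Pa, q̄ = 0.00101 kg/kg → 0.00101 × 55000 / 9.8 = 5.67 mm
PW = 6.12 + 5.67 = 11.79 ≈ 11.8 mm.
Precipitation = ε × PW = 0.3 × 11.8 = 3.5 mm.

PW ≈ 11.8 mm; precipitation ≈ 3.5 mm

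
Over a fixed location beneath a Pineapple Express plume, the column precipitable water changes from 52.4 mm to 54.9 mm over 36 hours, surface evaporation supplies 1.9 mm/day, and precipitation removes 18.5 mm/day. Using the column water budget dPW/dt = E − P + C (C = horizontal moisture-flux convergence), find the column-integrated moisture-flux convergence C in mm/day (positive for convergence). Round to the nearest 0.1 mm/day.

C ≈ 18.3 mm/day

dPW/dt = (54.9 − 52.4) mm / (36/24 day) = +1.667 mm/day.
C = dPW/dt − E + P = (+1.667) − 1.9 + 18.5 = 18.3 mm/day.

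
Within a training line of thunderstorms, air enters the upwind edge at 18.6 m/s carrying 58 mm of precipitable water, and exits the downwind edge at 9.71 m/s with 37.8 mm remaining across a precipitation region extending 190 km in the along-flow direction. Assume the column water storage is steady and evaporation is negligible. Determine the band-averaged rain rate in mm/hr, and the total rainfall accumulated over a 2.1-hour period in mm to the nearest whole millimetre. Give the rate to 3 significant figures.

Column moisture flux per unit crosswind length is F = V × PW.
Inflow: F_in = 18.6 × 58 = 1078.8 mm·m/s
Outflow: F_out = 9.71 × 37.8 = 367.038 mm·m/s
Steady-state rate R = (F_in − F_out)/L = (1078.8 − 367.038) / 190000 m = 3.746e-03 mm/s.
R = 3.746e-03 × 3600 = 13.5 mm/hr.
Over 2.1 h: total = 13.5 × 2.1 = 28.35 ≈ 28 mm.

R ≈ 13.5 mm/hr; total ≈ 28 mm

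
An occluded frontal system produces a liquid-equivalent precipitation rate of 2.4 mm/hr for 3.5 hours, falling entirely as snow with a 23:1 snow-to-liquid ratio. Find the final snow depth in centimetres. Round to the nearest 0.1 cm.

Liquid-equivalent depth = 2.4 × 3.5 = 8.4 mm.
Snow depth = 8.4 mm × 23 = 193.2 mm = 19.3 cm.

snow depth ≈ 19.3 cm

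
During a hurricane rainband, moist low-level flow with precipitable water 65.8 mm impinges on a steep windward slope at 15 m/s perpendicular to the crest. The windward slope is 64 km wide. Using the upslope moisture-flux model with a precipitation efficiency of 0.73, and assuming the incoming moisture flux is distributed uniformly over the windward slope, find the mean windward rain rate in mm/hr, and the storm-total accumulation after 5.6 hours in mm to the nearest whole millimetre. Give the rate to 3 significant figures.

R ≈ 40.5 mm/hr; total ≈ 227 mm

Incoming column moisture flux per unit ridge length: F = V × PW = 15 × 65.8 = 987 mm·m/s.
Spread over the 64 km slope with efficiency ε = 0.73: R = ε·F/W = 0.73 × 987 / 64000 m = 1.126e-02 mm/s.
R = 1.126e-02 × 3600 = 40.5 mm/hr.
Over 5.6 h: total = 40.5 × 5.6 = 226.8 ≈ 227 mm.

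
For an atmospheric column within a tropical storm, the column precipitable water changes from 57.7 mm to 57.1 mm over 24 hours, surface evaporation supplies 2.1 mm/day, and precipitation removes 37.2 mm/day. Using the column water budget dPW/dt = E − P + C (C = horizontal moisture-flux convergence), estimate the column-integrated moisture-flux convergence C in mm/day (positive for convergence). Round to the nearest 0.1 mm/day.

C ≈ 34.5 mm/day

dPW/dt = (57.1 − 57.7) mm / (24/24 day) = -0.600 mm/day.
C = dPW/dt − E + P = (-0.600) − 2.1 + 37.2 = 34.5 mm/day.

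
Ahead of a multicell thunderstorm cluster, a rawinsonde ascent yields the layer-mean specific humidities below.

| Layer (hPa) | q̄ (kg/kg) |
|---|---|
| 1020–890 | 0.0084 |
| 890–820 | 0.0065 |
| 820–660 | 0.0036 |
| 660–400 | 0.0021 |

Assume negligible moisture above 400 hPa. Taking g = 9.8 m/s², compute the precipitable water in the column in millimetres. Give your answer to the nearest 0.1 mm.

PW ≈ 27.2 mm

Precipitable water is the column-integrated vapour mass per unit area: PW = (1/g) Σ q̄ Δp, with q in kg/kg and Δp in Pa (1 kg/m² of water = 1 mm).
Layer 1020–890 hPa: Δp = 130 hPa = 13000 Pa, q̄ = 0.0084 kg/kg → 0.0084 × 13000 / 9.8 = 11.14 mm
Layer 890–820 hPa: Δp = 70 hPa = 7000 Pa, q̄ = 0.0065 kg/kg → 0.0065 × 7000 / 9.8 = 4.64 mm
Layer 820–660 hPa: Δp = 160 hPa = 16000 Pa, q̄ = 0.0036 kg/kg → 0.0036 × 16000 / 9.8 = 5.88 mm
Layer 660–400 hPa: Δp = 260 hPa = 26000 Pa, q̄ = 0.0021 kg/kg → 0.0021 × 26000 / 9.8 = 5.57 mm
PW = 11.14 + 4.64 + 5.88 + 5.57 = 27.23 ≈ 27.2 mm.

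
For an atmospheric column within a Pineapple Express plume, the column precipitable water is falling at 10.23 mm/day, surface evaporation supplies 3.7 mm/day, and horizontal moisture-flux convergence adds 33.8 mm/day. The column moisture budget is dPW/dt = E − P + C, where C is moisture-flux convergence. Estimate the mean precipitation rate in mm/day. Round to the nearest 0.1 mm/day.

dPW/dt = -10.23 mm/day.
P = E + C − dPW/dt = 3.7 + (33.8) − (-10.23) = 47.7 mm/day.

P ≈ 47.7 mm/day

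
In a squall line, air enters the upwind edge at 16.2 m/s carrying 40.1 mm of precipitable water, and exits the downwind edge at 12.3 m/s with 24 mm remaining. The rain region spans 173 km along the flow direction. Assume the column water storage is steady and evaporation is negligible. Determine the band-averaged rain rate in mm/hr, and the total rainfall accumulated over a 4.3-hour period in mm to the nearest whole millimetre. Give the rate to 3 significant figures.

R ≈ 7.38 mm/hr; total ≈ 32 mm

Column moisture flux per unit crosswind length is F = V × PW.
Inflow: F_in = 16.2 × 40.1 = 649.62 mm·m/s
Outflow: F_out = 12.3 × 24 = 295.2 mm·m/s
Steady-state rate R = (F_in − F_out)/L = (649.62 − 295.2) / 173000 m = 2.049e-03 mm/s.
R = 2.049e-03 × 3600 = 7.38 mm/hr.
Over 4.3 h: total = 7.38 × 4.3 = 31.734 ≈ 32 mm.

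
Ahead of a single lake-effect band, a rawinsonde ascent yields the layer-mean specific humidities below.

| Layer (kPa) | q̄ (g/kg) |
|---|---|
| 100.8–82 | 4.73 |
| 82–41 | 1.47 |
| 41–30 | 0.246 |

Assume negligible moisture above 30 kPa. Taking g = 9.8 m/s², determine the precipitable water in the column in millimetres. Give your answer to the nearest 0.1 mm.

Precipitable water is the column-integrated vapour mass per unit area: PW = (1/g) Σ q̄ Δp, with q in kg/kg and Δp in Pa (1 kg/m² of water = 1 mm).
Layer 100.8–82 kPa: Δp = 188 hPa = 18800 Pa, q̄ = 0.00473 kg/kg → 0.00473 × 18800 / 9.8 = 9.07 mm
Layer 82–41 kPa: Δp = 410 hPa = 41000 Pa, q̄ = 0.00147 kg/kg → 0.00147 × 41000 / 9.8 = 6.15 mm
Layer 41–30 kPa: Δp = 110 hPa = 11000 Pa, q̄ = 0.000246 kg/kg → 0.000246 × 11000 / 9.8 = 0.28 mm
PW = 9.07 + 6.15 + 0.28 = 15.50 ≈ 15.5 mm.

PW ≈ 15.5 mm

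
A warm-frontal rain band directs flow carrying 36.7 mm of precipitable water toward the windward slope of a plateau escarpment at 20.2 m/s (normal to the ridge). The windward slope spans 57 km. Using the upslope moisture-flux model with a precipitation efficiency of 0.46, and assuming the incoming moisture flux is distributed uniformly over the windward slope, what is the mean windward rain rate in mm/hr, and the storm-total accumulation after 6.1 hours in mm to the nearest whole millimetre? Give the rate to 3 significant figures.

Incoming column moisture flux per unit ridge length: F = V × PW = 20.2 × 36.7 = 741.34 mm·m/s.
Spread over the 57 km slope with efficiency ε = 0.46: R = ε·F/W = 0.46 × 741.34 / 57000 m = 5.983e-03 mm/s.
R = 5.983e-03 × 3600 = 21.5 mm/hr.
Over 6.1 h: total = 21.5 × 6.1 = 131.15 ≈ 131 mm.

R ≈ 21.5 mm/hr; total ≈ 131 mm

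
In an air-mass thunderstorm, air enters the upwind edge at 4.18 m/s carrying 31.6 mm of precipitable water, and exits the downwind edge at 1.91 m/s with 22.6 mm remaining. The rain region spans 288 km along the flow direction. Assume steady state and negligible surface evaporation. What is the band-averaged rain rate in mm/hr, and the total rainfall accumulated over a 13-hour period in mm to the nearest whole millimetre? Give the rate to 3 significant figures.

Column moisture flux per unit crosswind length is F = V × PW.
Inflow: F_in = 4.18 × 31.6 = 132.088 mm·m/s
Outflow: F_out = 1.91 × 22.6 = 43.166 mm·m/s
Steady-state rate R = (F_in − F_out)/L = (132.088 − 43.166) / 288000 m = 3.088e-04 mm/s.
R = 3.088e-04 × 3600 = 1.11 mm/hr.
Over 13 h: total = 1.11 × 13 = 14.43 ≈ 14 mm.

R ≈ 1.11 mm/hr; total ≈ 14 mm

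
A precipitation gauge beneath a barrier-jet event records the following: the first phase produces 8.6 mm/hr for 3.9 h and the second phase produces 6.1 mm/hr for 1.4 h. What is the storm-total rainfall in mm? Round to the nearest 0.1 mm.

total ≈ 42.1 mm

Total = Σ Rᵢ Δtᵢ = 8.6 × 3.9 + 6.1 × 1.4
      = 33.54 + 8.54 = 42.1 mm.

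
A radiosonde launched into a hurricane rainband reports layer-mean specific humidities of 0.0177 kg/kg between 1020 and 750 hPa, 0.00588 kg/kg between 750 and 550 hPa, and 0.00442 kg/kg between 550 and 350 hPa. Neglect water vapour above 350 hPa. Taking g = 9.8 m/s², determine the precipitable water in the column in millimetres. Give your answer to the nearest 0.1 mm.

Precipitable water is the column-integrated vapour mass per unit area: PW = (1/g) Σ q̄ Δp, with q in kg/kg and Δp in Pa (1 kg/m² of water = 1 mm).
Layer 1020–750 hPa: Δp = 270 hPa = 27000 Pa, q̄ = 0.0177 kg/kg → 0.0177 × 27000 / 9.8 = 48.77 mm
Layer 750–550 hPa: Δp = 200 hPa = 20000 Pa, q̄ = 0.00588 kg/kg → 0.00588 × 20000 / 9.8 = 12.00 mm
Layer 550–350 hPa: Δp = 200 hPa = 20000 Pa, q̄ = 0.00442 kg/kg → 0.00442 × 20000 / 9.8 = 9.02 mm
PW = 48.77 + 12.00 + 9.02 = 69.79 ≈ 69.8 mm.

PW ≈ 69.8 mm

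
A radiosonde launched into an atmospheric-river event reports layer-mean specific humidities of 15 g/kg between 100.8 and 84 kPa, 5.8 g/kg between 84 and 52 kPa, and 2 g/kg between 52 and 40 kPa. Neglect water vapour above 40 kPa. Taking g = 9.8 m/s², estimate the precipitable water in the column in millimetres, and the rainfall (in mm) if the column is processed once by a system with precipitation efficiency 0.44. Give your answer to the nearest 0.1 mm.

PW ≈ 47.1 mm; rainfall ≈ 20.7 mm

Precipitable water is the column-integrated vapour mass per unit area: PW = (1/g) Σ q̄ Δp, with q in kg/kg and Δp in Pa (1 kg/m² of water = 1 mm).
Layer 100.8–84 kPa: Δp = 168 hPa = 16800 Pa, q̄ = 0.015 kg/kg → 0.015 × 16800 / 9.8 = 25.71 mm
Layer 84–52 kPa: Δp = 320 hPa = 32000 Pa, q̄ = 0.0058 kg/kg → 0.0058 × 32000 / 9.8 = 18.94 mm
Layer 52–40 kPa: Δp = 120 hPa = 12000 Pa, q̄ = 0.002 kg/kg → 0.002 × 12000 / 9.8 = 2.45 mm
PW = 25.71 + 18.94 + 2.45 = 47.10 ≈ 47.1 mm.
Rainfall = ε × PW = 0.44 × 47.1 = 20.7 mm.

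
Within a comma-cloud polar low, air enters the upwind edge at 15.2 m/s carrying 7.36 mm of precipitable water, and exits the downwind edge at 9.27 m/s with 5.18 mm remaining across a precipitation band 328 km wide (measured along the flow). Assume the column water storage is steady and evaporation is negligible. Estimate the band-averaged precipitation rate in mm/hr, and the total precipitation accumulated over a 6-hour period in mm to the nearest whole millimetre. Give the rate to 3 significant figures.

R ≈ 0.701 mm/hr; total ≈ 4 mm

Column moisture flux per unit crosswind length is F = V × PW.
Inflow: F_in = 15.2 × 7.36 = 111.872 mm·m/s
Outflow: F_out = 9.27 × 5.18 = 48.0186 mm·m/s
Steady-state rate R = (F_in − F_out)/L = (111.872 − 48.0186) / 328000 m = 1.947e-04 mm/s.
R = 1.947e-04 × 3600 = 0.701 mm/hr.
Over 6 h: total = 0.701 × 6 = 4.206 ≈ 4 mm.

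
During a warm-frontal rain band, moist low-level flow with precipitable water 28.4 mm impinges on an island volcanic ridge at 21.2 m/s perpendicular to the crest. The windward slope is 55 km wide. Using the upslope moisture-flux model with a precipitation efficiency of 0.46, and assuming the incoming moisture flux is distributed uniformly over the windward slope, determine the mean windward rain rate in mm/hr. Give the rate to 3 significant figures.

R ≈ 18.1 mm/hr

Incoming column moisture flux per unit ridge length: F = V × PW = 21.2 × 28.4 = 602.08 mm·m/s.
Spread over the 55 km slope with efficiency ε = 0.46: R = ε·F/W = 0.46 × 602.08 / 55000 m = 5.036e-03 mm/s.
R = 5.036e-03 × 3600 = 18.1 mm/hr.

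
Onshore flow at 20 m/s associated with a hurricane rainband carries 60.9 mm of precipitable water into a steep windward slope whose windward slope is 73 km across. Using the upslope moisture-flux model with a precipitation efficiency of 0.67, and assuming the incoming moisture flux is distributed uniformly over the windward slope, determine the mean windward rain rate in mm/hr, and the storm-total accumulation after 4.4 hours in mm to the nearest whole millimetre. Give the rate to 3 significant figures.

R ≈ 40.2 mm/hr; total ≈ 177 mm

Incoming column moisture flux per unit ridge length: F = V × PW = 20 × 60.9 = 1218 mm·m/s.
Spread over the 73 km slope with efficiency ε = 0.67: R = ε·F/W = 0.67 × 1218 / 73000 m = 1.118e-02 mm/s.
R = 1.118e-02 × 3600 = 40.2 mm/hr.
Over 4.4 h: total = 40.2 × 4.4 = 176.88 ≈ 177 mm.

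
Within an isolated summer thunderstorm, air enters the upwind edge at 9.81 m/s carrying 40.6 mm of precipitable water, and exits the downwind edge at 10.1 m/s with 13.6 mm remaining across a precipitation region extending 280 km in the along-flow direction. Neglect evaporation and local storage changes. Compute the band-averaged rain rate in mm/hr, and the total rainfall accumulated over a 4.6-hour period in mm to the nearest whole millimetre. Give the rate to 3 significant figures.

Column moisture flux per unit crosswind length is F = V × PW.
Inflow: F_in = 9.81 × 40.6 = 398.286 mm·m/s
Outflow: F_out = 10.1 × 13.6 = 137.36 mm·m/s
Steady-state rate R = (F_in − F_out)/L = (398.286 − 137.36) / 280000 m = 9.319e-04 mm/s.
R = 9.319e-04 × 3600 = 3.35 mm/hr.
Over 4.6 h: total = 3.35 × 4.6 = 15.41 ≈ 15 mm.

R ≈ 3.35 mm/hr; total ≈ 15 mm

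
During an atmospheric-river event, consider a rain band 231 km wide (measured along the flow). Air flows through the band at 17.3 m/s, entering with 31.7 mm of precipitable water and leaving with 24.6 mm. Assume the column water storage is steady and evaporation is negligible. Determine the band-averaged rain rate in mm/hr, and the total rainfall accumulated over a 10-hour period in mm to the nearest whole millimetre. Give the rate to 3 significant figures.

Column moisture flux per unit crosswind length is F = V × PW.
Inflow: F_in = 17.3 × 31.7 = 548.41 mm·m/s
Outflow: F_out = 17.3 × 24.6 = 425.58 mm·m/s
Steady-state rate R = (F_in − F_out)/L = (548.41 − 425.58) / 231000 m = 5.317e-04 mm/s.
R = 5.317e-04 × 3600 = 1.91 mm/hr.
Over 10 h: total = 1.91 × 10 = 19.1 ≈ 19 mm.

R ≈ 1.91 mm/hr; total ≈ 19 mm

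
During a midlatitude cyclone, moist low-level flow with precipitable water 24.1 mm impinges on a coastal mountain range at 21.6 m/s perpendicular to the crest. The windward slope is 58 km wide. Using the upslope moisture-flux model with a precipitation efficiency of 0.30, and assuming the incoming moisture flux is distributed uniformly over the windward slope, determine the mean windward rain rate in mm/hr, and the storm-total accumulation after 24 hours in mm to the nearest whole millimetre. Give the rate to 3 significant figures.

R ≈ 9.69 mm/hr; total ≈ 233 mm

Incoming column moisture flux per unit ridge length: F = V × PW = 21.6 × 24.1 = 520.56 mm·m/s.
Spread over the 58 km slope with efficiency ε = 0.30: R = ε·F/W = 0.30 × 520.56 / 58000 m = 2.693e-03 mm/s.
R = 2.693e-03 × 3600 = 9.69 mm/hr.
Over 24 h: total = 9.69 × 24 = 232.56 ≈ 233 mm.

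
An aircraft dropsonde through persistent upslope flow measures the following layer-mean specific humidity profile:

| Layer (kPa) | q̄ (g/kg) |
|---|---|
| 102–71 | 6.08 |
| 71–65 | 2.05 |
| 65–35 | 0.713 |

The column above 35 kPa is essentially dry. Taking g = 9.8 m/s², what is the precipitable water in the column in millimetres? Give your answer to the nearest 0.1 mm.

PW ≈ 22.7 mm

Precipitable water is the column-integrated vapour mass per unit area: PW = (1/g) Σ q̄ Δp, with q in kg/kg and Δp in Pa (1 kg/m² of water = 1 mm).
Layer 102–71 kPa: Δp = 310 hPa = 31000 Pa, q̄ = 0.00608 kg/kg → 0.00608 × 31000 / 9.8 = 19.23 mm
Layer 71–65 kPa: Δp = 60 hPa = 6000 Pa, q̄ = 0.00205 kg/kg → 0.00205 × 6000 / 9.8 = 1.26 mm
Layer 65–35 kPa: Δp = 300 hPa = 30000 Pa, q̄ = 0.000713 kg/kg → 0.000713 × 30000 / 9.8 = 2.18 mm
PW = 19.23 + 1.26 + 2.18 = 22.67 ≈ 22.7 mm.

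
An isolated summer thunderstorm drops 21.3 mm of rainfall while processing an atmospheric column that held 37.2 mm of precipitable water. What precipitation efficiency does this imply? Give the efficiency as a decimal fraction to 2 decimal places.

ε = rainfall / PW = 21.3 / 37.2 = 0.57.

ε ≈ 0.57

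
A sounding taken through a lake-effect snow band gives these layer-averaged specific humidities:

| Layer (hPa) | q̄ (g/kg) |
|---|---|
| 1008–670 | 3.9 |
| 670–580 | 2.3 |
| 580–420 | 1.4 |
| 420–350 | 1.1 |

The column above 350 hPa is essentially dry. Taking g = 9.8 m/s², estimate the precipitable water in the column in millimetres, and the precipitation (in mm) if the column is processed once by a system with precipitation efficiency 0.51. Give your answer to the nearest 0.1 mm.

Precipitable water is the column-integrated vapour mass per unit area: PW = (1/g) Σ q̄ Δp, with q in kg/kg and Δp in Pa (1 kg/m² of water = 1 mm).
Layer 1008–670 hPa: Δp = 338 hPa = 33800 Pa, q̄ = 0.0039 kg/kg → 0.0039 × 33800 / 9.8 = 13.45 mm
Layer 670–580 hPa: Δp = 90 hPa = 9000 Pa, q̄ = 0.0023 kg/kg → 0.0023 × 9000 / 9.8 = 2.11 mm
Layer 580–420 hPa: Δp = 160 hPa = 16000 Pa, q̄ = 0.0014 kg/kg → 0.0014 × 16000 / 9.8 = 2.29 mm
Layer 420–350 hPa: Δp = 70 hPa = 7000 Pa, q̄ = 0.0011 kg/kg → 0.0011 × 7000 / 9.8 = 0.79 mm
PW = 13.45 + 2.11 + 2.29 + 0.79 = 18.64 ≈ 18.6 mm.
Precipitation = ε × PW = 0.51 × 18.6 = 9.5 mm.

PW ≈ 18.6 mm; precipitation ≈ 9.5 mm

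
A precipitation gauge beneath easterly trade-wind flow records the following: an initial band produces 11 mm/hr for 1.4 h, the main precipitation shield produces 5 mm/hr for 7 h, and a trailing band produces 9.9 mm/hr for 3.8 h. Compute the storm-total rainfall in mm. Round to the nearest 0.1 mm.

total ≈ 88.0 mm

Total = Σ Rᵢ Δtᵢ = 11 × 1.4 + 5 × 7 + 9.9 × 3.8
      = 15.4 + 35 + 37.62 = 88.0 mm.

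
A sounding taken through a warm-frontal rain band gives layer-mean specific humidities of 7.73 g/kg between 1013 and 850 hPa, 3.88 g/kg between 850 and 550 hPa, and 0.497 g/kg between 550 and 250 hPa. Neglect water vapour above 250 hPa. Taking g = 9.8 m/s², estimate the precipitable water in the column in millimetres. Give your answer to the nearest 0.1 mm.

Precipitable water is the column-integrated vapour mass per unit area: PW = (1/g) Σ q̄ Δp, with q in kg/kg and Δp in Pa (1 kg/m² of water = 1 mm).
Layer 1013–850 hPa: Δp = 163 hPa = 16300 Pa, q̄ = 0.00773 kg/kg → 0.00773 × 16300 / 9.8 = 12.86 mm
Layer 850–550 hPa: Δp = 300 hPa = 30000 Pa, q̄ = 0.00388 kg/kg → 0.00388 × 30000 / 9.8 = 11.88 mm
Layer 550–250 hPa: Δp = 300 hPa = 30000 Pa, q̄ = 0.000497 kg/kg → 0.000497 × 30000 / 9.8 = 1.52 mm
PW = 12.86 + 11.88 + 1.52 = 26.26 ≈ 26.3 mm.

PW ≈ 26.3 mm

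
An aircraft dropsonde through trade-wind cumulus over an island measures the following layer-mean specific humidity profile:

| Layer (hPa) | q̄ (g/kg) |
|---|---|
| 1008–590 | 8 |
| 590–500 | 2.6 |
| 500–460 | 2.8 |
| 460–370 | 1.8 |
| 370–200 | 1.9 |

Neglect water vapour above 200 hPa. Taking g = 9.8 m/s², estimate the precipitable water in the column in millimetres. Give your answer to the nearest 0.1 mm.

PW ≈ 42.6 mm

Precipitable water is the column-integrated vapour mass per unit area: PW = (1/g) Σ q̄ Δp, with q in kg/kg and Δp in Pa (1 kg/m² of water = 1 mm).
Layer 1008–590 hPa: Δp = 418 hPa = 41800 Pa, q̄ = 0.008 kg/kg → 0.008 × 41800 / 9.8 = 34.12 mm
Layer 590–500 hPa: Δp = 90 hPa = 9000 Pa, q̄ = 0.0026 kg/kg → 0.0026 × 9000 / 9.8 = 2.39 mm
Layer 500–460 hPa: Δp = 40 hPa = 4000 Pa, q̄ = 0.0028 kg/kg → 0.0028 × 4000 / 9.8 = 1.14 mm
Layer 460–370 hPa: Δp = 90 hPa = 9000 Pa, q̄ = 0.0018 kg/kg → 0.0018 × 9000 / 9.8 = 1.65 mm
Layer 370–200 hPa: Δp = 170 hPa = 17000 Pa, q̄ = 0.0019 kg/kg → 0.0019 × 17000 / 9.8 = 3.30 mm
PW = 34.12 + 2.39 + 1.14 + 1.65 + 3.30 = 42.60 ≈ 42.6 mm.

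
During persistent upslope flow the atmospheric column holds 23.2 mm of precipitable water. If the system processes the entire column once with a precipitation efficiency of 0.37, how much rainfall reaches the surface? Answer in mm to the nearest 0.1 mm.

rainfall ≈ 8.6 mm

Rainfall = ε × PW = 0.37 × 23.2 = 8.6 mm.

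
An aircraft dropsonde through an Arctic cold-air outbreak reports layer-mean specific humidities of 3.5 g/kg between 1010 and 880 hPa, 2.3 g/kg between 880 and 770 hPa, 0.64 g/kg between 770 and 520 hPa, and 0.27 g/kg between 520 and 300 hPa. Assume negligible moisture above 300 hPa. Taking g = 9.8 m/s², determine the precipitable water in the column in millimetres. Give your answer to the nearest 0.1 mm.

Precipitable water is the column-integrated vapour mass per unit area: PW = (1/g) Σ q̄ Δp, with q in kg/kg and Δp in Pa (1 kg/m² of water = 1 mm).
Layer 1010–880 hPa: Δp = 130 hPa = 13000 Pa, q̄ = 0.0035 kg/kg → 0.0035 × 13000 / 9.8 = 4.64 mm
Layer 880–770 hPa: Δp = 110 hPa = 11000 Pa, q̄ = 0.0023 kg/kg → 0.0023 × 11000 / 9.8 = 2.58 mm
Layer 770–520 hPa: Δp = 250 hPa = 25000 Pa, q̄ = 0.00064 kg/kg → 0.00064 × 25000 / 9.8 = 1.63 mm
Layer 520–300 hPa: Δp = 220 hPa = 22000 Pa, q̄ = 0.00027 kg/kg → 0.00027 × 22000 / 9.8 = 0.61 mm
PW = 4.64 + 2.58 + 1.63 + 0.61 = 9.46 ≈ 9.5 mm.

PW ≈ 9.5 mm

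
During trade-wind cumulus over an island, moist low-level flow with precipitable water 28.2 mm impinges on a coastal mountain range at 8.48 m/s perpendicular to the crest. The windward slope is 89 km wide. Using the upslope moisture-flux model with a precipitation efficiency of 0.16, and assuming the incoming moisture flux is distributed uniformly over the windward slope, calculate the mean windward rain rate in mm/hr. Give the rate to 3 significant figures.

R ≈ 1.55 mm/hr

Incoming column moisture flux per unit ridge length: F = V × PW = 8.48 × 28.2 = 239.136 mm·m/s.
Spread over the 89 km slope with efficiency ε = 0.16: R = ε·F/W = 0.16 × 239.136 / 89000 m = 4.299e-04 mm/s.
R = 4.299e-04 × 3600 = 1.55 mm/hr.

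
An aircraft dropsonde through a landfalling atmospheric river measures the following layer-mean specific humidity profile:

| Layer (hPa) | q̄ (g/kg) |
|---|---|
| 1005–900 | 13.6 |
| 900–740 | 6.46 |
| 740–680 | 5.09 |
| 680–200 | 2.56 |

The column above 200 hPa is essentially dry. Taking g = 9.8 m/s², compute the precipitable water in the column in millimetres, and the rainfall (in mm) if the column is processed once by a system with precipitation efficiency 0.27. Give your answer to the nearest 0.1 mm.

Precipitable water is the column-integrated vapour mass per unit area: PW = (1/g) Σ q̄ Δp, with q in kg/kg and Δp in Pa (1 kg/m² of water = 1 mm).
Layer 1005–900 hPa: Δp = 105 hPa = 10500 Pa, q̄ = 0.0136 kg/kg → 0.0136 × 10500 / 9.8 = 14.57 mm
Layer 900–740 hPa: Δp = 160 hPa = 16000 Pa, q̄ = 0.00646 kg/kg → 0.00646 × 16000 / 9.8 = 10.55 mm
Layer 740–680 hPa: Δp = 60 hPa = 6000 Pa, q̄ = 0.00509 kg/kg → 0.00509 × 6000 / 9.8 = 3.12 mm
Layer 680–200 hPa: Δp = 480 hPa = 48000 Pa, q̄ = 0.00256 kg/kg → 0.00256 × 48000 / 9.8 = 12.54 mm
PW = 14.57 + 10.55 + 3.12 + 12.54 = 40.78 ≈ 40.8 mm.
Rainfall = ε × PW = 0.27 × 40.8 = 11.0 mm.

PW ≈ 40.8 mm; rainfall ≈ 11.0 mm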